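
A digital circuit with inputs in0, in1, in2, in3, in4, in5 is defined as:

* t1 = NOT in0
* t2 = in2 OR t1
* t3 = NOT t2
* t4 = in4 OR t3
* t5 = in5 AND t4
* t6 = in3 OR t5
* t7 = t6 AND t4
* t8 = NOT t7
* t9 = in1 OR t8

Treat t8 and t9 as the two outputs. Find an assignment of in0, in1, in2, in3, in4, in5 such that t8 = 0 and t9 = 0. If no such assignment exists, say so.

in0=1, in1=0, in2=1, in3=1, in4=1, in5=1

Check with in0=1, in1=0, in2=1, in3=1, in4=1, in5=1:
t1 = NOT in0 = NOT 1 = 0
t2 = in2 OR t1 = 1 OR 0 = 1
t3 = NOT t2 = NOT 1 = 0
t4 = in4 OR t3 = 1 OR 0 = 1
t5 = in5 AND t4 = 1 AND 1 = 1
t6 = in3 OR t5 = 1 OR 1 = 1
t7 = t6 AND t4 = 1 AND 1 = 1
t8 = NOT t7 = NOT 1 = 0
t9 = in1 OR t8 = 0 OR 0 = 0
So t8 = 0 and t9 = 0.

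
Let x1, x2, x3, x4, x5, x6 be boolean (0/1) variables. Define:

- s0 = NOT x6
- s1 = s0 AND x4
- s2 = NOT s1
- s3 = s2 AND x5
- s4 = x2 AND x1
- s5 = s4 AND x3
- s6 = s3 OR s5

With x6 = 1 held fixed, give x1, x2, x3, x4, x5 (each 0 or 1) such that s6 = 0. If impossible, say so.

Check with x6 = 1 and x1=0, x2=1, x3=0, x4=0, x5=0:
s0 = NOT x6 = NOT 1 = 0
s1 = s0 AND x4 = 0 AND 0 = 0
s2 = NOT s1 = NOT 0 = 1
s3 = s2 AND x5 = 1 AND 0 = 0
s4 = x2 AND x1 = 1 AND 0 = 0
s5 = s4 AND x3 = 0 AND 0 = 0
s6 = s3 OR s5 = 0 OR 0 = 0
So s6 = 0.

x1=0 x2=1 x3=0 x4=0 x5=0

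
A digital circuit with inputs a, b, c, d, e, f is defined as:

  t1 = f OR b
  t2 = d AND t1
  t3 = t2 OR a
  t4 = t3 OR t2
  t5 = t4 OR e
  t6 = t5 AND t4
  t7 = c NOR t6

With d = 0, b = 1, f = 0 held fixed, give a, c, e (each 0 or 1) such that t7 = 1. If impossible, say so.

Check with d = 0, b = 1, f = 0 and a=0, c=0, e=0:
t1 = f OR b = 0 OR 1 = 1
t2 = d AND t1 = 0 AND 1 = 0
t3 = t2 OR a = 0 OR 0 = 0
t4 = t3 OR t2 = 0 OR 0 = 0
t5 = t4 OR e = 0 OR 0 = 0
t6 = t5 AND t4 = 0 AND 0 = 0
t7 = c NOR t6 = 0 NOR 0 = 1
So t7 = 1.

a=0, c=0, e=0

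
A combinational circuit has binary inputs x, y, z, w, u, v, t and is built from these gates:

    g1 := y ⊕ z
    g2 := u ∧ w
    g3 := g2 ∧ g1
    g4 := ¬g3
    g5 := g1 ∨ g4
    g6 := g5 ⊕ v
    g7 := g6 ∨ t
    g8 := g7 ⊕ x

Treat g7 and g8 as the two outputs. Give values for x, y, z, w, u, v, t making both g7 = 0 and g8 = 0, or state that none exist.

x=0, y=0, z=1, w=1, u=1, v=1, t=0

Check with x=0, y=0, z=1, w=1, u=1, v=1, t=0:
g1 = y ⊕ z = 0 ⊕ 1 = 1
g2 = u ∧ w = 1 ∧ 1 = 1
g3 = g2 ∧ g1 = 1 ∧ 1 = 1
g4 = ¬g3 = ¬1 = 0
g5 = g1 ∨ g4 = 1 ∨ 0 = 1
g6 = g5 ⊕ v = 1 ⊕ 1 = 0
g7 = g6 ∨ t = 0 ∨ 0 = 0
g8 = g7 ⊕ x = 0 ⊕ 0 = 0
So g7 = 0 and g8 = 0.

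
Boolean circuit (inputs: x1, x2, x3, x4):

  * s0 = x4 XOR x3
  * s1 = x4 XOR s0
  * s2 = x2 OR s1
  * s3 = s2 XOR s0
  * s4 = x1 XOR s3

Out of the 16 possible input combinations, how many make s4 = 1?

s4 = x1 XOR s3 must be 1, so x1 and s3 differ.
Enumerating the 16 input combinations, 8 give s4 = 1 and 8 give s4 = 0.

8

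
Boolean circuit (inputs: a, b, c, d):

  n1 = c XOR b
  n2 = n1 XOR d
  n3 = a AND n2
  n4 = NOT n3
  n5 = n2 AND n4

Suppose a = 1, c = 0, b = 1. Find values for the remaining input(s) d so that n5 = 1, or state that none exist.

With a = 1, c = 0, b = 1 fixed, none of the 2 settings of d give n5 = 1.
For example, with d=1:
n1 = c XOR b = 0 XOR 1 = 1
n2 = n1 XOR d = 1 XOR 1 = 0
n3 = a AND n2 = 1 AND 0 = 0
n4 = NOT n3 = NOT 0 = 1
n5 = n2 AND n4 = 0 AND 1 = 0
giving n5 = 0 ≠ 1.

no solution exists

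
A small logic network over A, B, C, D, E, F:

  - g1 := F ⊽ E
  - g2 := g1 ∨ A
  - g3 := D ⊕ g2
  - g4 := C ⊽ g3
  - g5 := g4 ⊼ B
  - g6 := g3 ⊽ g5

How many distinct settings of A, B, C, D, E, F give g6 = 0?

56

g6 = g3 ⊽ g5 must be 0, so at least one of g3, g5 is 1.
Enumerating the 64 input combinations, 56 give g6 = 0 and 8 give g6 = 1.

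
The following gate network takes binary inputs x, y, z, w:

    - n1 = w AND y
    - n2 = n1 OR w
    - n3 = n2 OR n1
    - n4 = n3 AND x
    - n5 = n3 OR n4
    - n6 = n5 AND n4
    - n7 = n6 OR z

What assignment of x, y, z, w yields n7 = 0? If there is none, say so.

x=1, y=1, z=0, w=0

Check with x=1, y=1, z=0, w=0:
n1 = w AND y = 0 AND 1 = 0
n2 = n1 OR w = 0 OR 0 = 0
n3 = n2 OR n1 = 0 OR 0 = 0
n4 = n3 AND x = 0 AND 1 = 0
n5 = n3 OR n4 = 0 OR 0 = 0
n6 = n5 AND n4 = 0 AND 0 = 0
n7 = n6 OR z = 0 OR 0 = 0
So n7 = 0 as required.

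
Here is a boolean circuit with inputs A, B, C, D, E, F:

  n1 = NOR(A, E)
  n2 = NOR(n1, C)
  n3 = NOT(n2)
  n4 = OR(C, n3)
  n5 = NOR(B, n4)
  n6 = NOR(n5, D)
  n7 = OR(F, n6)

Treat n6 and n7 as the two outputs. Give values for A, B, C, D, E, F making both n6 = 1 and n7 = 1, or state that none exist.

A=0 B=0 C=1 D=0 E=0 F=0

Check with A=0 B=0 C=1 D=0 E=0 F=0:
n1 = NOR(A, E) = NOR(0, 0) = 1
n2 = NOR(n1, C) = NOR(1, 1) = 0
n3 = NOT(n2) = NOT 0 = 1
n4 = OR(C, n3) = OR(1, 1) = 1
n5 = NOR(B, n4) = NOR(0, 1) = 0
n6 = NOR(n5, D) = NOR(0, 0) = 1
n7 = OR(F, n6) = OR(0, 1) = 1
So n6 = 1 and n7 = 1.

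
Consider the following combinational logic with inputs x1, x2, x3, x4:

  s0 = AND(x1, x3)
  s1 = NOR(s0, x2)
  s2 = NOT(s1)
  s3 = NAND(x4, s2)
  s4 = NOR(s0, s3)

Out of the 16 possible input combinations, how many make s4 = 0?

13

s4 = NOR(s0, s3) must be 0, so at least one of s0, s3 is 1.
Enumerating the 16 input combinations, 13 give s4 = 0 and 3 give s4 = 1.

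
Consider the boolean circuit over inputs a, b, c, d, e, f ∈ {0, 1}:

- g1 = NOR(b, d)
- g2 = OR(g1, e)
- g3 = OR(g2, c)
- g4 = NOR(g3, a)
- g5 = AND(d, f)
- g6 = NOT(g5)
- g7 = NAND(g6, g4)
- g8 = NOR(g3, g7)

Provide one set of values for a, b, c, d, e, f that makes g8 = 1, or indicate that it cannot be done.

a=0, b=1, c=0, d=0, e=0, f=1

g8 = NOR(g3, g7) must be 1, so both g3 = 0 and g7 = 0.
Check with a=0, b=1, c=0, d=0, e=0, f=1:
g1 = NOR(b, d) = NOR(1, 0) = 0
g2 = OR(g1, e) = OR(0, 0) = 0
g3 = OR(g2, c) = OR(0, 0) = 0
g4 = NOR(g3, a) = NOR(0, 0) = 1
g5 = AND(d, f) = AND(0, 1) = 0
g6 = NOT(g5) = NOT 0 = 1
g7 = NAND(g6, g4) = NAND(1, 1) = 0
g8 = NOR(g3, g7) = NOR(0, 0) = 1
So g8 = 1 as required.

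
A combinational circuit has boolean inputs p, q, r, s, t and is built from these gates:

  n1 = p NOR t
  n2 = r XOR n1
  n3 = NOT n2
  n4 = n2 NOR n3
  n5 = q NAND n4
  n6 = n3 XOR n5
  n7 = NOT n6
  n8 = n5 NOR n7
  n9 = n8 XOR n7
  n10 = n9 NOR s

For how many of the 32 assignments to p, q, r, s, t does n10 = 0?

24

n10 = n9 NOR s must be 0, so at least one of n9, s is 1.
Enumerating the 32 input combinations, 24 give n10 = 0 and 8 give n10 = 1.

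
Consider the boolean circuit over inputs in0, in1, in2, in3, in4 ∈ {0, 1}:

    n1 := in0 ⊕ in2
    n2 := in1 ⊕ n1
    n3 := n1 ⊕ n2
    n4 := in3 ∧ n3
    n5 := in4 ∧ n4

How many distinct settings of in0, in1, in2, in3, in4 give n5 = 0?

n5 = in4 ∧ n4 must be 0, so at least one of in4, n4 is 0.
Enumerating the 32 input combinations, 28 give n5 = 0 and 4 give n5 = 1.

28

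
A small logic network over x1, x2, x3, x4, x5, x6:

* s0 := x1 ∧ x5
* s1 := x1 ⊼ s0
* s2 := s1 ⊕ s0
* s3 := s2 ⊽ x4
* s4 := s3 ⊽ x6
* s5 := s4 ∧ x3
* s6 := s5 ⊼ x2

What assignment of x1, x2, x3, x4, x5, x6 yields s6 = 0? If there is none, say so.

x1=1, x2=1, x3=1, x4=0, x5=0, x6=0

Check with x1=1, x2=1, x3=1, x4=0, x5=0, x6=0:
s0 = x1 ∧ x5 = 1 ∧ 0 = 0
s1 = x1 ⊼ s0 = 1 ⊼ 0 = 1
s2 = s1 ⊕ s0 = 1 ⊕ 0 = 1
s3 = s2 ⊽ x4 = 1 ⊽ 0 = 0
s4 = s3 ⊽ x6 = 0 ⊽ 0 = 1
s5 = s4 ∧ x3 = 1 ∧ 1 = 1
s6 = s5 ⊼ x2 = 1 ⊼ 1 = 0
So s6 = 0 as required.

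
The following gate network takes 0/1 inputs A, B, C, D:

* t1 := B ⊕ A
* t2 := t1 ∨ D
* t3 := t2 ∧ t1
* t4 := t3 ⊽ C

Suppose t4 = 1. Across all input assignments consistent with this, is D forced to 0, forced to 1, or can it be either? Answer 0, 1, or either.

either

Both values of D occur among assignments with t4 = 1:
  D=0: A=0, B=0, C=0, D=0
  D=1: A=0, B=0, C=0, D=1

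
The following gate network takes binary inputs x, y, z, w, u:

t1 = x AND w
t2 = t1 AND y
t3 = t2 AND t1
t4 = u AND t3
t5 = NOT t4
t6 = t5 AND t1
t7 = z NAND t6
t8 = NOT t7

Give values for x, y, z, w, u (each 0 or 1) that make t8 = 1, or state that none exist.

x=1, y=0, z=1, w=1, u=0

t8 = NOT t7 must be 1, so t7 = 0.
t7 = z NAND t6 must be 0, so both z = 1 and t6 = 1.
t6 = t5 AND t1 must be 1, so both t5 = 1 and t1 = 1.
Check with x=1, y=0, z=1, w=1, u=0:
t1 = x AND w = 1 AND 1 = 1
t2 = t1 AND y = 1 AND 0 = 0
t3 = t2 AND t1 = 0 AND 1 = 0
t4 = u AND t3 = 0 AND 0 = 0
t5 = NOT t4 = NOT 0 = 1
t6 = t5 AND t1 = 1 AND 1 = 1
t7 = z NAND t6 = 1 NAND 1 = 0
t8 = NOT t7 = NOT 0 = 1
So t8 = 1 as required.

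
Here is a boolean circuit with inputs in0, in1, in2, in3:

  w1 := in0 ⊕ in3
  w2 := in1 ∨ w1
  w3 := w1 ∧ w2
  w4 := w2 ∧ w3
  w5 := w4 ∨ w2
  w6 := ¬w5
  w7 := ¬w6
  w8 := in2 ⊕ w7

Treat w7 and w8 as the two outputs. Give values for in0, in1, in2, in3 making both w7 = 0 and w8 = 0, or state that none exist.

in0=1, in1=0, in2=0, in3=1

Check with in0=1, in1=0, in2=0, in3=1:
w1 = in0 ⊕ in3 = 1 ⊕ 1 = 0
w2 = in1 ∨ w1 = 0 ∨ 0 = 0
w3 = w1 ∧ w2 = 0 ∧ 0 = 0
w4 = w2 ∧ w3 = 0 ∧ 0 = 0
w5 = w4 ∨ w2 = 0 ∨ 0 = 0
w6 = ¬w5 = ¬0 = 1
w7 = ¬w6 = ¬1 = 0
w8 = in2 ⊕ w7 = 0 ⊕ 0 = 0
So w7 = 0 and w8 = 0.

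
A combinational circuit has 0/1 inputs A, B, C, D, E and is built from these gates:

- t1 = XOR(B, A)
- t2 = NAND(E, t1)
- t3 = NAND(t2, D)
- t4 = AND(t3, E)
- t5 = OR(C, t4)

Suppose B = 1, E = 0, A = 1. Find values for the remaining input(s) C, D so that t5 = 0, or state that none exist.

C=0, D=0

t5 = OR(C, t4) must be 0, so both C = 0 and t4 = 0.
t4 = AND(t3, E) must be 0, so at least one of t3, E is 0.
Check with B = 1, E = 0, A = 1 and C=0, D=0:
t1 = XOR(B, A) = XOR(1, 1) = 0
t2 = NAND(E, t1) = NAND(0, 0) = 1
t3 = NAND(t2, D) = NAND(1, 0) = 1
t4 = AND(t3, E) = AND(1, 0) = 0
t5 = OR(C, t4) = OR(0, 0) = 0
So t5 = 0.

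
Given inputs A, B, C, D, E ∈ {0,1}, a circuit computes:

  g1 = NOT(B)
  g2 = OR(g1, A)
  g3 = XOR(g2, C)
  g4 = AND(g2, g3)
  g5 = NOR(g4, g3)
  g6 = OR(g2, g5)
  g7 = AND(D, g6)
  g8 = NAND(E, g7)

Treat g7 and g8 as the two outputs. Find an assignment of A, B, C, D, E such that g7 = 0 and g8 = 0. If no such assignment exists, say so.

Across all 32 input combinations, none give both g7 = 0 and g8 = 0.

no solution exists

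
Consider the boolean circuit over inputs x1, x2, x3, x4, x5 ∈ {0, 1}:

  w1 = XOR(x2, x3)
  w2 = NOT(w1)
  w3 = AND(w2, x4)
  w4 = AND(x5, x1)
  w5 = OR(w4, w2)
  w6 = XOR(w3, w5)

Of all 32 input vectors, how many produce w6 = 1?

w6 = XOR(w3, w5) must be 1, so w3 and w5 differ.
Enumerating the 32 input combinations, 12 give w6 = 1 and 20 give w6 = 0.

12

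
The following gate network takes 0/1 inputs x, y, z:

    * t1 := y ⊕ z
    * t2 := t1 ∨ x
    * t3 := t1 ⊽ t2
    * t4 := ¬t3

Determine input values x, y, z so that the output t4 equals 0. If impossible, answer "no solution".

x=0 y=0 z=0

t4 = ¬t3 must be 0, so t3 = 1.
t3 = t1 ⊽ t2 must be 1, so both t1 = 0 and t2 = 0.
t1 = y ⊕ z must be 0, so y and z are equal.
Check with x=0 y=0 z=0:
t1 = y ⊕ z = 0 ⊕ 0 = 0
t2 = t1 ∨ x = 0 ∨ 0 = 0
t3 = t1 ⊽ t2 = 0 ⊽ 0 = 1
t4 = ¬t3 = ¬1 = 0
So t4 = 0 as required.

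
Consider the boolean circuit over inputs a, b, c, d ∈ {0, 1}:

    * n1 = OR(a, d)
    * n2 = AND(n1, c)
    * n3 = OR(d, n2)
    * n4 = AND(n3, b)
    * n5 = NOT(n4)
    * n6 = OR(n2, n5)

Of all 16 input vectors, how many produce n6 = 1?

14

n6 = OR(n2, n5) must be 1, so at least one of n2, n5 is 1.
Enumerating the 16 input combinations, 14 give n6 = 1 and 2 give n6 = 0.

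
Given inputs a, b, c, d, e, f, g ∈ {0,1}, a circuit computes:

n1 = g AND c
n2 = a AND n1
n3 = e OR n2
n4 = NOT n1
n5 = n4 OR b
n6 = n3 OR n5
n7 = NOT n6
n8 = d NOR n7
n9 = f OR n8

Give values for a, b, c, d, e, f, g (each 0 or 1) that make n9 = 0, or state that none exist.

n9 = f OR n8 must be 0, so both f = 0 and n8 = 0.
n8 = d NOR n7 must be 0, so at least one of d, n7 is 1.
Check with a=1, b=0, c=1, d=1, e=1, f=0, g=0:
n1 = g AND c = 0 AND 1 = 0
n2 = a AND n1 = 1 AND 0 = 0
n3 = e OR n2 = 1 OR 0 = 1
n4 = NOT n1 = NOT 0 = 1
n5 = n4 OR b = 1 OR 0 = 1
n6 = n3 OR n5 = 1 OR 1 = 1
n7 = NOT n6 = NOT 1 = 0
n8 = d NOR n7 = 1 NOR 0 = 0
n9 = f OR n8 = 0 OR 0 = 0
So n9 = 0 as required.

a=1, b=0, c=1, d=1, e=1, f=0, g=0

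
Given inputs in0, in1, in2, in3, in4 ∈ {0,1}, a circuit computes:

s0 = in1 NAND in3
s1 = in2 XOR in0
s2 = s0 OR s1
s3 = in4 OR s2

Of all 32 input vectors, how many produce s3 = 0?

2

s3 = in4 OR s2 must be 0, so both in4 = 0 and s2 = 0.
Enumerating the 32 input combinations, 2 give s3 = 0 and 30 give s3 = 1.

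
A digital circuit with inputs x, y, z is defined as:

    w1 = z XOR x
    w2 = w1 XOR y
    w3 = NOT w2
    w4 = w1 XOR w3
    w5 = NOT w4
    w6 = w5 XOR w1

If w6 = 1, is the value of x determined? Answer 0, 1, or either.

either

Both values of x occur among assignments with w6 = 1:
  x=0: x=0, y=0, z=1
  x=1: x=1, y=0, z=0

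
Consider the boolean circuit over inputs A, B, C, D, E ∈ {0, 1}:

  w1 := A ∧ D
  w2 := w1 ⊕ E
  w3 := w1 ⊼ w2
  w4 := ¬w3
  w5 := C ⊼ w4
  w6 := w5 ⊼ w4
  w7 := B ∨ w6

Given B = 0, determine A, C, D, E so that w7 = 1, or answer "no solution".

w7 = B ∨ w6 must be 1, so at least one of B, w6 is 1.
Check with B = 0 and A=1, C=1, D=0, E=1:
w1 = A ∧ D = 1 ∧ 0 = 0
w2 = w1 ⊕ E = 0 ⊕ 1 = 1
w3 = w1 ⊼ w2 = 0 ⊼ 1 = 1
w4 = ¬w3 = ¬1 = 0
w5 = C ⊼ w4 = 1 ⊼ 0 = 1
w6 = w5 ⊼ w4 = 1 ⊼ 0 = 1
w7 = B ∨ w6 = 0 ∨ 1 = 1
So w7 = 1.

A=1 C=1 D=0 E=1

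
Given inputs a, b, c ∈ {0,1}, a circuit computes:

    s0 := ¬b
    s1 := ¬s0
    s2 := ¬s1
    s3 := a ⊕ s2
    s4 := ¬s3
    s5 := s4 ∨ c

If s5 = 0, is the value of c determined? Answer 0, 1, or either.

s5 = s4 ∨ c must be 0, so both s4 = 0 and c = 0.
s4 = ¬s3 must be 0, so s3 = 1.
s3 = a ⊕ s2 must be 1, so a and s2 differ.
Every assignment with s5 = 0 has c = 0; there are 2 such assignment(s).
  a=0, b=0, c=0
  a=1, b=1, c=0

0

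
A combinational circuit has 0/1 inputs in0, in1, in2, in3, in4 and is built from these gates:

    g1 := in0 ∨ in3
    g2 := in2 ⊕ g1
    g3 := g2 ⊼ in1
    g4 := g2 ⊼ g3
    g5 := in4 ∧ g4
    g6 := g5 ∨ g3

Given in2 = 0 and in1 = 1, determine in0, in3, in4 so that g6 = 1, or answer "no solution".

Check with in2 = 0 and in1 = 1 and in0=1, in3=0, in4=1:
g1 = in0 ∨ in3 = 1 ∨ 0 = 1
g2 = in2 ⊕ g1 = 0 ⊕ 1 = 1
g3 = g2 ⊼ in1 = 1 ⊼ 1 = 0
g4 = g2 ⊼ g3 = 1 ⊼ 0 = 1
g5 = in4 ∧ g4 = 1 ∧ 1 = 1
g6 = g5 ∨ g3 = 1 ∨ 0 = 1
So g6 = 1.

in0=1 in3=0 in4=1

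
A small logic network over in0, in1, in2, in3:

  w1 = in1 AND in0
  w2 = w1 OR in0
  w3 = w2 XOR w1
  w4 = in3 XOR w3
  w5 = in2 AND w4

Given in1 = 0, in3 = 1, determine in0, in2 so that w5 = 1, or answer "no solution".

w5 = in2 AND w4 must be 1, so both in2 = 1 and w4 = 1.
w4 = in3 XOR w3 must be 1, so in3 and w3 differ.
Check with in1 = 0, in3 = 1 and in0=0, in2=1:
w1 = in1 AND in0 = 0 AND 0 = 0
w2 = w1 OR in0 = 0 OR 0 = 0
w3 = w2 XOR w1 = 0 XOR 0 = 0
w4 = in3 XOR w3 = 1 XOR 0 = 1
w5 = in2 AND w4 = 1 AND 1 = 1
So w5 = 1.

in0=0, in2=1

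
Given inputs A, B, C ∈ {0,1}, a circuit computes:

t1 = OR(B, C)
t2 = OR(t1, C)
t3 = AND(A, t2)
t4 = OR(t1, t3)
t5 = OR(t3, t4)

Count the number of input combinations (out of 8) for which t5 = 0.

t5 = OR(t3, t4) must be 0, so both t3 = 0 and t4 = 0.
Enumerating the 8 input combinations, 2 give t5 = 0 and 6 give t5 = 1.

2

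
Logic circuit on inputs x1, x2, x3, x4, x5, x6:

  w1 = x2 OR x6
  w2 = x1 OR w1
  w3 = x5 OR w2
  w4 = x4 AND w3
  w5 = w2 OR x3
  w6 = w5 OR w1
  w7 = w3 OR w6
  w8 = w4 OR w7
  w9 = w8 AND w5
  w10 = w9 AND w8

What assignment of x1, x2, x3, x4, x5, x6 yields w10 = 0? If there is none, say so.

x1=0 x2=0 x3=0 x4=1 x5=1 x6=0

w10 = w9 AND w8 must be 0, so at least one of w9, w8 is 0.
Check with x1=0 x2=0 x3=0 x4=1 x5=1 x6=0:
w1 = x2 OR x6 = 0 OR 0 = 0
w2 = x1 OR w1 = 0 OR 0 = 0
w3 = x5 OR w2 = 1 OR 0 = 1
w4 = x4 AND w3 = 1 AND 1 = 1
w5 = w2 OR x3 = 0 OR 0 = 0
w6 = w5 OR w1 = 0 OR 0 = 0
w7 = w3 OR w6 = 1 OR 0 = 1
w8 = w4 OR w7 = 1 OR 1 = 1
w9 = w8 AND w5 = 1 AND 0 = 0
w10 = w9 AND w8 = 0 AND 1 = 0
So w10 = 0 as required.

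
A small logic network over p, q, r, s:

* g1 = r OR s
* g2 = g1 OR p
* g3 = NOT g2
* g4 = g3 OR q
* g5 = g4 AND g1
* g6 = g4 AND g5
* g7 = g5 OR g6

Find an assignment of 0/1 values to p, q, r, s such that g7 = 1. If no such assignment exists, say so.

p=0, q=1, r=0, s=1

g7 = g5 OR g6 must be 1, so at least one of g5, g6 is 1.
Check with p=0, q=1, r=0, s=1:
g1 = r OR s = 0 OR 1 = 1
g2 = g1 OR p = 1 OR 0 = 1
g3 = NOT g2 = NOT 1 = 0
g4 = g3 OR q = 0 OR 1 = 1
g5 = g4 AND g1 = 1 AND 1 = 1
g6 = g4 AND g5 = 1 AND 1 = 1
g7 = g5 OR g6 = 1 OR 1 = 1
So g7 = 1 as required.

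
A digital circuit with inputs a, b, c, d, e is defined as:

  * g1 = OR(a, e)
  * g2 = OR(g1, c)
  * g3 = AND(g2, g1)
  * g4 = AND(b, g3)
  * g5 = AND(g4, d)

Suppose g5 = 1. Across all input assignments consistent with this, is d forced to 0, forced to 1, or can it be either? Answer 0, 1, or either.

g5 = AND(g4, d) must be 1, so both g4 = 1 and d = 1.
Every assignment with g5 = 1 has d = 1; there are 6 such assignment(s).

1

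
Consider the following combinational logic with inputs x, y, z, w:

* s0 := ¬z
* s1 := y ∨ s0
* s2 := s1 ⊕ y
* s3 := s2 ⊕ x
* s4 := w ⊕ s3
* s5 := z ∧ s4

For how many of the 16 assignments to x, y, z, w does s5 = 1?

s5 = z ∧ s4 must be 1, so both z = 1 and s4 = 1.
Enumerating the 16 input combinations, 4 give s5 = 1 and 12 give s5 = 0.

4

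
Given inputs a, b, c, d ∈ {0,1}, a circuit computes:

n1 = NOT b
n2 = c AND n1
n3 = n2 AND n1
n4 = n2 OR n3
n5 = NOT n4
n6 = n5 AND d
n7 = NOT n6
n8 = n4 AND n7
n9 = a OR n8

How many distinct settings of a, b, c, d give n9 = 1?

10

n9 = a OR n8 must be 1, so at least one of a, n8 is 1.
Enumerating the 16 input combinations, 10 give n9 = 1 and 6 give n9 = 0.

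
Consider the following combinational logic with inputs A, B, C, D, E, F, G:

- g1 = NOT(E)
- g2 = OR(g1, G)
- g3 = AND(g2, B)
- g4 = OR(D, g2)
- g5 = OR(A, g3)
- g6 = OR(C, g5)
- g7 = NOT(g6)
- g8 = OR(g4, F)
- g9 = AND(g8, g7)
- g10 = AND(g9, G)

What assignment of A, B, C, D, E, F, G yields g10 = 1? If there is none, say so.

A=0, B=0, C=0, D=0, E=0, F=1, G=1

g10 = AND(g9, G) must be 1, so both g9 = 1 and G = 1.
g9 = AND(g8, g7) must be 1, so both g8 = 1 and g7 = 1.
g8 = OR(g4, F) must be 1, so at least one of g4, F is 1.
Check with A=0, B=0, C=0, D=0, E=0, F=1, G=1:
g1 = NOT(E) = NOT 0 = 1
g2 = OR(g1, G) = OR(1, 1) = 1
g3 = AND(g2, B) = AND(1, 0) = 0
g4 = OR(D, g2) = OR(0, 1) = 1
g5 = OR(A, g3) = OR(0, 0) = 0
g6 = OR(C, g5) = OR(0, 0) = 0
g7 = NOT(g6) = NOT 0 = 1
g8 = OR(g4, F) = OR(1, 1) = 1
g9 = AND(g8, g7) = AND(1, 1) = 1
g10 = AND(g9, G) = AND(1, 1) = 1
So g10 = 1 as required.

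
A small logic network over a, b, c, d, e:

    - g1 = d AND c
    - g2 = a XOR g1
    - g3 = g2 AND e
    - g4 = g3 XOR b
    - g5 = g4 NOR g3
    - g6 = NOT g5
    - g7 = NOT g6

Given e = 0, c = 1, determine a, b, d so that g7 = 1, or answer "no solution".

a=1, b=0, d=0

g7 = NOT g6 must be 1, so g6 = 0.
g6 = NOT g5 must be 0, so g5 = 1.
Check with e = 0, c = 1 and a=1, b=0, d=0:
g1 = d AND c = 0 AND 1 = 0
g2 = a XOR g1 = 1 XOR 0 = 1
g3 = g2 AND e = 1 AND 0 = 0
g4 = g3 XOR b = 0 XOR 0 = 0
g5 = g4 NOR g3 = 0 NOR 0 = 1
g6 = NOT g5 = NOT 1 = 0
g7 = NOT g6 = NOT 0 = 1
So g7 = 1.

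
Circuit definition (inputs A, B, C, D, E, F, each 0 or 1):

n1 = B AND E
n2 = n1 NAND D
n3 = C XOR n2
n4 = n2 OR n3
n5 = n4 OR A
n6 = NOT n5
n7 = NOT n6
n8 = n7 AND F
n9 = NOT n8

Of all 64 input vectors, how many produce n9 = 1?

n9 = NOT n8 must be 1, so n8 = 0.
n8 = n7 AND F must be 0, so at least one of n7, F is 0.
Enumerating the 64 input combinations, 33 give n9 = 1 and 31 give n9 = 0.

33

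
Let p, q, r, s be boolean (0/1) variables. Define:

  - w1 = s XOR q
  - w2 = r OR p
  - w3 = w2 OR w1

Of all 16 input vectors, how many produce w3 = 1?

14

w3 = w2 OR w1 must be 1, so at least one of w2, w1 is 1.
Enumerating the 16 input combinations, 14 give w3 = 1 and 2 give w3 = 0.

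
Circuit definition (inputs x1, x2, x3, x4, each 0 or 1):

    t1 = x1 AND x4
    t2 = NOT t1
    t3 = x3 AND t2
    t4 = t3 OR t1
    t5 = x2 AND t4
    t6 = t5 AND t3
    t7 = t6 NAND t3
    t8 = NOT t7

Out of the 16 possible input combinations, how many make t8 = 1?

3

t8 = NOT t7 must be 1, so t7 = 0.
t7 = t6 NAND t3 must be 0, so both t6 = 1 and t3 = 1.
Satisfying assignments:
  x1=0, x2=1, x3=1, x4=0
  x1=0, x2=1, x3=1, x4=1
  x1=1, x2=1, x3=1, x4=0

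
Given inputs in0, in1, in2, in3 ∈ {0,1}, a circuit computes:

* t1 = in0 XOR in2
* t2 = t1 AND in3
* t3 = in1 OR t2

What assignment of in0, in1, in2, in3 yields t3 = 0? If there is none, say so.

in0=0, in1=0, in2=1, in3=0

t3 = in1 OR t2 must be 0, so both in1 = 0 and t2 = 0.
Check with in0=0, in1=0, in2=1, in3=0:
t1 = in0 XOR in2 = 0 XOR 1 = 1
t2 = t1 AND in3 = 1 AND 0 = 0
t3 = in1 OR t2 = 0 OR 0 = 0
So t3 = 0 as required.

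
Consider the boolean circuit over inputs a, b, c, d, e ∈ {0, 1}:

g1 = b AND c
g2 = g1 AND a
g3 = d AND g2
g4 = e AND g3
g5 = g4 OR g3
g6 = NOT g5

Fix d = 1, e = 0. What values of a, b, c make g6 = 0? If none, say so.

g6 = NOT g5 must be 0, so g5 = 1.
Check with d = 1, e = 0 and a=1, b=1, c=1:
g1 = b AND c = 1 AND 1 = 1
g2 = g1 AND a = 1 AND 1 = 1
g3 = d AND g2 = 1 AND 1 = 1
g4 = e AND g3 = 0 AND 1 = 0
g5 = g4 OR g3 = 0 OR 1 = 1
g6 = NOT g5 = NOT 1 = 0
So g6 = 0.

a=1, b=1, c=1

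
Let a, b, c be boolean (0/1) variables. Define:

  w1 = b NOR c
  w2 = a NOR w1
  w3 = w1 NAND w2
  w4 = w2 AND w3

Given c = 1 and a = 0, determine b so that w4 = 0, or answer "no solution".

With c = 1 and a = 0 fixed, none of the 2 settings of b give w4 = 0.
For example, with b=0:
w1 = b NOR c = 0 NOR 1 = 0
w2 = a NOR w1 = 0 NOR 0 = 1
w3 = w1 NAND w2 = 0 NAND 1 = 1
w4 = w2 AND w3 = 1 AND 1 = 1
giving w4 = 1 ≠ 0.

no solution exists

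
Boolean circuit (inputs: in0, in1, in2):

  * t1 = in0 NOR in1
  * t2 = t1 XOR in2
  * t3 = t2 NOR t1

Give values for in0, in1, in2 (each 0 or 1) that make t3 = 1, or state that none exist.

t3 = t2 NOR t1 must be 1, so both t2 = 0 and t1 = 0.
t2 = t1 XOR in2 must be 0, so t1 and in2 are equal.
Check with in0=1, in1=1, in2=0:
t1 = in0 NOR in1 = 1 NOR 1 = 0
t2 = t1 XOR in2 = 0 XOR 0 = 0
t3 = t2 NOR t1 = 0 NOR 0 = 1
So t3 = 1 as required.

in0=1, in1=1, in2=0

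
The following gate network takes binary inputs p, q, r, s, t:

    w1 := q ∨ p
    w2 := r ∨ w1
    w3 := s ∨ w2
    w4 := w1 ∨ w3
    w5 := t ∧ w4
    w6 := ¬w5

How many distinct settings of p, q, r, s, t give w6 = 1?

w6 = ¬w5 must be 1, so w5 = 0.
Enumerating the 32 input combinations, 17 give w6 = 1 and 15 give w6 = 0.

17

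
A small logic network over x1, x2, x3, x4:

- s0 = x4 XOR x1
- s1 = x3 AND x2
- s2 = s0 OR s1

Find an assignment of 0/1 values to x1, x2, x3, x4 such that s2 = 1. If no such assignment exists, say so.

x1=0, x2=1, x3=1, x4=0

s2 = s0 OR s1 must be 1, so at least one of s0, s1 is 1.
Check with x1=0, x2=1, x3=1, x4=0:
s0 = x4 XOR x1 = 0 XOR 0 = 0
s1 = x3 AND x2 = 1 AND 1 = 1
s2 = s0 OR s1 = 0 OR 1 = 1
So s2 = 1 as required.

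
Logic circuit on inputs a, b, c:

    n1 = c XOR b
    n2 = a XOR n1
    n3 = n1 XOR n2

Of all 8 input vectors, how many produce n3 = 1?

n3 = n1 XOR n2 must be 1, so n1 and n2 differ.
Satisfying assignments:
  a=1, b=0, c=0
  a=1, b=0, c=1
  a=1, b=1, c=0
  a=1, b=1, c=1

4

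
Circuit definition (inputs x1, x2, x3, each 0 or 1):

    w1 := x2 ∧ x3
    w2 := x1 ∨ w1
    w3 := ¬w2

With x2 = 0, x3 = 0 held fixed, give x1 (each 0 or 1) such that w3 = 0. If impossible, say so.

w3 = ¬w2 must be 0, so w2 = 1.
Check with x2 = 0, x3 = 0 and x1=1:
w1 = x2 ∧ x3 = 0 ∧ 0 = 0
w2 = x1 ∨ w1 = 1 ∨ 0 = 1
w3 = ¬w2 = ¬1 = 0
So w3 = 0.

x1=1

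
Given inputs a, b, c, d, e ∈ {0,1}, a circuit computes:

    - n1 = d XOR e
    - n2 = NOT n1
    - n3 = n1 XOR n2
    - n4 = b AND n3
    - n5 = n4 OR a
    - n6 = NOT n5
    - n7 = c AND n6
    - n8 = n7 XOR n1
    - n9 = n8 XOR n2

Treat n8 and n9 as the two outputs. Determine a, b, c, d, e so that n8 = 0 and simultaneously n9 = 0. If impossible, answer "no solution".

Check with a=0, b=0, c=1, d=1, e=0:
n1 = d XOR e = 1 XOR 0 = 1
n2 = NOT n1 = NOT 1 = 0
n3 = n1 XOR n2 = 1 XOR 0 = 1
n4 = b AND n3 = 0 AND 1 = 0
n5 = n4 OR a = 0 OR 0 = 0
n6 = NOT n5 = NOT 0 = 1
n7 = c AND n6 = 1 AND 1 = 1
n8 = n7 XOR n1 = 1 XOR 1 = 0
n9 = n8 XOR n2 = 0 XOR 0 = 0
So n8 = 0 and n9 = 0.

a=0, b=0, c=1, d=1, e=0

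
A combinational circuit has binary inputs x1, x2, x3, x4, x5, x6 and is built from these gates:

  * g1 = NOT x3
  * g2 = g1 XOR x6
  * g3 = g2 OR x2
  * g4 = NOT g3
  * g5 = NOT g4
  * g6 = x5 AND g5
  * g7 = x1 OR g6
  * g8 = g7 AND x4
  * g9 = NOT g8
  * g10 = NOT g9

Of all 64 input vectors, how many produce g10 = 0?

42

g10 = NOT g9 must be 0, so g9 = 1.
Enumerating the 64 input combinations, 42 give g10 = 0 and 22 give g10 = 1.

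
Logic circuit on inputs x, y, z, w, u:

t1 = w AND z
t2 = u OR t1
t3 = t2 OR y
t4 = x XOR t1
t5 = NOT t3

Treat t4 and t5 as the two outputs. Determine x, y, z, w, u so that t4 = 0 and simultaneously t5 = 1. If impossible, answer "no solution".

x=0, y=0, z=0, w=0, u=0

Check with x=0, y=0, z=0, w=0, u=0:
t1 = w AND z = 0 AND 0 = 0
t2 = u OR t1 = 0 OR 0 = 0
t3 = t2 OR y = 0 OR 0 = 0
t4 = x XOR t1 = 0 XOR 0 = 0
t5 = NOT t3 = NOT 0 = 1
So t4 = 0 and t5 = 1.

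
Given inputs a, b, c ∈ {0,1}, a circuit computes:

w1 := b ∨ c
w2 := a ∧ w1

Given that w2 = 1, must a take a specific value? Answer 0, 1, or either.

1

w2 = a ∧ w1 must be 1, so both a = 1 and w1 = 1.
w1 = b ∨ c must be 1, so at least one of b, c is 1.
Every assignment with w2 = 1 has a = 1; there are 3 such assignment(s).
  a=1, b=0, c=1
  a=1, b=1, c=0
  a=1, b=1, c=1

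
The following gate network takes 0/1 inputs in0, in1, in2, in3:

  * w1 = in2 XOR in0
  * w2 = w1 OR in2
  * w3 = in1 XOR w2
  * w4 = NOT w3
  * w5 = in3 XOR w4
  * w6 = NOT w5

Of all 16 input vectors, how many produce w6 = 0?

8

w6 = NOT w5 must be 0, so w5 = 1.
Enumerating the 16 input combinations, 8 give w6 = 0 and 8 give w6 = 1.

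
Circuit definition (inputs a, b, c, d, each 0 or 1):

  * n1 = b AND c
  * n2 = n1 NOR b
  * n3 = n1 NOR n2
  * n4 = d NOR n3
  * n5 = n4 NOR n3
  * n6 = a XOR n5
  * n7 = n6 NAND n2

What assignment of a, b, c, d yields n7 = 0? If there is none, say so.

a=0, b=0, c=1, d=1

Check with a=0, b=0, c=1, d=1:
n1 = b AND c = 0 AND 1 = 0
n2 = n1 NOR b = 0 NOR 0 = 1
n3 = n1 NOR n2 = 0 NOR 1 = 0
n4 = d NOR n3 = 1 NOR 0 = 0
n5 = n4 NOR n3 = 0 NOR 0 = 1
n6 = a XOR n5 = 0 XOR 1 = 1
n7 = n6 NAND n2 = 1 NAND 1 = 0
So n7 = 0 as required.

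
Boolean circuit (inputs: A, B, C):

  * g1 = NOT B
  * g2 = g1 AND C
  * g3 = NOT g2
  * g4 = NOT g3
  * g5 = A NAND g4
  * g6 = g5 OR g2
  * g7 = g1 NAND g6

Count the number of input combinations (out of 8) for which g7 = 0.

4

g7 = g1 NAND g6 must be 0, so both g1 = 1 and g6 = 1.
g1 = NOT B must be 1, so B = 0.
Enumerating the 8 input combinations, 4 give g7 = 0 and 4 give g7 = 1.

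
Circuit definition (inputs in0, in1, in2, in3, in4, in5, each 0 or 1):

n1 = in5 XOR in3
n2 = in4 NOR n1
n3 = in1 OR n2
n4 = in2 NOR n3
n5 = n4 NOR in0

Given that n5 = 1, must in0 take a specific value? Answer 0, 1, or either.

n5 = n4 NOR in0 must be 1, so both n4 = 0 and in0 = 0.
n4 = in2 NOR n3 must be 0, so at least one of in2, n3 is 1.
Every assignment with n5 = 1 has in0 = 0; there are 26 such assignment(s).

0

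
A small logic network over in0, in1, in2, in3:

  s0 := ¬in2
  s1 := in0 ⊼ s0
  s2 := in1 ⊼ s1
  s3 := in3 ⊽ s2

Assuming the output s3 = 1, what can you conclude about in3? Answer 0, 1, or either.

0

s3 = in3 ⊽ s2 must be 1, so both in3 = 0 and s2 = 0.
s2 = in1 ⊼ s1 must be 0, so both in1 = 1 and s1 = 1.
Every assignment with s3 = 1 has in3 = 0; there are 3 such assignment(s).
  in0=0, in1=1, in2=0, in3=0
  in0=0, in1=1, in2=1, in3=0
  in0=1, in1=1, in2=1, in3=0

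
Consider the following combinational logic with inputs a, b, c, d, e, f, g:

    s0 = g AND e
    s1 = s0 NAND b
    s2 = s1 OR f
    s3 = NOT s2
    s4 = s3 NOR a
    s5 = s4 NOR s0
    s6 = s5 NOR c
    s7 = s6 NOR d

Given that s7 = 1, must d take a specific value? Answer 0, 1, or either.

s7 = s6 NOR d must be 1, so both s6 = 0 and d = 0.
s6 = s5 NOR c must be 0, so at least one of s5, c is 1.
Every assignment with s7 = 1 has d = 0; there are 44 such assignment(s).

0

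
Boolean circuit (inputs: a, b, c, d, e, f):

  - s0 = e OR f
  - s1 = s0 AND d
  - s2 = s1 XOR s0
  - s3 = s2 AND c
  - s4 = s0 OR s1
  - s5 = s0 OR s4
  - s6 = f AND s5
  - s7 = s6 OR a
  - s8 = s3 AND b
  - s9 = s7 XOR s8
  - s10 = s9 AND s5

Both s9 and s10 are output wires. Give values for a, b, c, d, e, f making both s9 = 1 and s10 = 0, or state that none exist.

a=1, b=0, c=1, d=1, e=0, f=0

Check with a=1, b=0, c=1, d=1, e=0, f=0:
s0 = e OR f = 0 OR 0 = 0
s1 = s0 AND d = 0 AND 1 = 0
s2 = s1 XOR s0 = 0 XOR 0 = 0
s3 = s2 AND c = 0 AND 1 = 0
s4 = s0 OR s1 = 0 OR 0 = 0
s5 = s0 OR s4 = 0 OR 0 = 0
s6 = f AND s5 = 0 AND 0 = 0
s7 = s6 OR a = 0 OR 1 = 1
s8 = s3 AND b = 0 AND 0 = 0
s9 = s7 XOR s8 = 1 XOR 0 = 1
s10 = s9 AND s5 = 1 AND 0 = 0
So s9 = 1 and s10 = 0.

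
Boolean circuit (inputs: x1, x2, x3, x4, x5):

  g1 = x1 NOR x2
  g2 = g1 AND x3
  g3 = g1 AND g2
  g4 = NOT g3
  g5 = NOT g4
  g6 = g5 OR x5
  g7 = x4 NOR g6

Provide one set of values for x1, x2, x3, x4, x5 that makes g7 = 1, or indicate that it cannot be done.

Check with x1=1, x2=0, x3=0, x4=0, x5=0:
g1 = x1 NOR x2 = 1 NOR 0 = 0
g2 = g1 AND x3 = 0 AND 0 = 0
g3 = g1 AND g2 = 0 AND 0 = 0
g4 = NOT g3 = NOT 0 = 1
g5 = NOT g4 = NOT 1 = 0
g6 = g5 OR x5 = 0 OR 0 = 0
g7 = x4 NOR g6 = 0 NOR 0 = 1
So g7 = 1 as required.

x1=1, x2=0, x3=0, x4=0, x5=0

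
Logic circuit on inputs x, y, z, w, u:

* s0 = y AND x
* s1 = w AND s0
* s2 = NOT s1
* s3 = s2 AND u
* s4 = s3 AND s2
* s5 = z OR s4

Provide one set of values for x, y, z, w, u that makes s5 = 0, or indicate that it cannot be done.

s5 = z OR s4 must be 0, so both z = 0 and s4 = 0.
s4 = s3 AND s2 must be 0, so at least one of s3, s2 is 0.
Check with x=0, y=1, z=0, w=0, u=0:
s0 = y AND x = 1 AND 0 = 0
s1 = w AND s0 = 0 AND 0 = 0
s2 = NOT s1 = NOT 0 = 1
s3 = s2 AND u = 1 AND 0 = 0
s4 = s3 AND s2 = 0 AND 1 = 0
s5 = z OR s4 = 0 OR 0 = 0
So s5 = 0 as required.

x=0, y=1, z=0, w=0, u=0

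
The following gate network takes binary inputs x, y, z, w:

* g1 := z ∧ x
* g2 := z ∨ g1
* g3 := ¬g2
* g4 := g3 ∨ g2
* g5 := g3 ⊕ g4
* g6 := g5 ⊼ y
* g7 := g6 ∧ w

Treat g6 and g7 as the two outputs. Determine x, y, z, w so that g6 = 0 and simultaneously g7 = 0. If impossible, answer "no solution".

Check with x=0, y=1, z=1, w=1:
g1 = z ∧ x = 1 ∧ 0 = 0
g2 = z ∨ g1 = 1 ∨ 0 = 1
g3 = ¬g2 = ¬1 = 0
g4 = g3 ∨ g2 = 0 ∨ 1 = 1
g5 = g3 ⊕ g4 = 0 ⊕ 1 = 1
g6 = g5 ⊼ y = 1 ⊼ 1 = 0
g7 = g6 ∧ w = 0 ∧ 1 = 0
So g6 = 0 and g7 = 0.

x=0, y=1, z=1, w=1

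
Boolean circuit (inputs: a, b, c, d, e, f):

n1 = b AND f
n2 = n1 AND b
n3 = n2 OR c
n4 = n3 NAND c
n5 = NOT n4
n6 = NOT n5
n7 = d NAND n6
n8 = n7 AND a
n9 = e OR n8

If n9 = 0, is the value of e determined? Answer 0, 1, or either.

n9 = e OR n8 must be 0, so both e = 0 and n8 = 0.
Every assignment with n9 = 0 has e = 0; there are 20 such assignment(s).

0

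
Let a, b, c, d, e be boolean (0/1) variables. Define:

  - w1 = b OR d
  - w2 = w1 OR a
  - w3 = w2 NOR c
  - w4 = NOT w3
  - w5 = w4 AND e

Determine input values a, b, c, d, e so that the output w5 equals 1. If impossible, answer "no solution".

Check with a=1, b=1, c=0, d=1, e=1:
w1 = b OR d = 1 OR 1 = 1
w2 = w1 OR a = 1 OR 1 = 1
w3 = w2 NOR c = 1 NOR 0 = 0
w4 = NOT w3 = NOT 0 = 1
w5 = w4 AND e = 1 AND 1 = 1
So w5 = 1 as required.

a=1, b=1, c=0, d=1, e=1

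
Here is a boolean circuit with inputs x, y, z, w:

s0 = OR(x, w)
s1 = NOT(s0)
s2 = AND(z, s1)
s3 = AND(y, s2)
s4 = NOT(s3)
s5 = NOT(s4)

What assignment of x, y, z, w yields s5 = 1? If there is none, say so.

s5 = NOT(s4) must be 1, so s4 = 0.
s4 = NOT(s3) must be 0, so s3 = 1.
Check with x=0, y=1, z=1, w=0:
s0 = OR(x, w) = OR(0, 0) = 0
s1 = NOT(s0) = NOT 0 = 1
s2 = AND(z, s1) = AND(1, 1) = 1
s3 = AND(y, s2) = AND(1, 1) = 1
s4 = NOT(s3) = NOT 1 = 0
s5 = NOT(s4) = NOT 0 = 1
So s5 = 1 as required.

x=0, y=1, z=1, w=0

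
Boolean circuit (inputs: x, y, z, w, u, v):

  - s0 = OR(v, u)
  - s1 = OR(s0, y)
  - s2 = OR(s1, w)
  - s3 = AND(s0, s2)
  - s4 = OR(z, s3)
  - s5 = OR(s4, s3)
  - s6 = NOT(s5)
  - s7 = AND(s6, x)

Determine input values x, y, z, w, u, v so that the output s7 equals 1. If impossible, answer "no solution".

Check with x=1, y=0, z=0, w=1, u=0, v=0:
s0 = OR(v, u) = OR(0, 0) = 0
s1 = OR(s0, y) = OR(0, 0) = 0
s2 = OR(s1, w) = OR(0, 1) = 1
s3 = AND(s0, s2) = AND(0, 1) = 0
s4 = OR(z, s3) = OR(0, 0) = 0
s5 = OR(s4, s3) = OR(0, 0) = 0
s6 = NOT(s5) = NOT 0 = 1
s7 = AND(s6, x) = AND(1, 1) = 1
So s7 = 1 as required.

x=1, y=0, z=0, w=1, u=0, v=0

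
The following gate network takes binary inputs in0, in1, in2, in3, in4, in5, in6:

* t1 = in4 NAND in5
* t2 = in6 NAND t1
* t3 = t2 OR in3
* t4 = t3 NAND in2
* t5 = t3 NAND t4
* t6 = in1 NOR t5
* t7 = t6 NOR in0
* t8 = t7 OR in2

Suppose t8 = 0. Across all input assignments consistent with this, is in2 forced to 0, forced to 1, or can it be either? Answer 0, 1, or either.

0

t8 = t7 OR in2 must be 0, so both t7 = 0 and in2 = 0.
t7 = t6 NOR in0 must be 0, so at least one of t6, in0 is 1.
Every assignment with t8 = 0 has in2 = 0; there are 45 such assignment(s).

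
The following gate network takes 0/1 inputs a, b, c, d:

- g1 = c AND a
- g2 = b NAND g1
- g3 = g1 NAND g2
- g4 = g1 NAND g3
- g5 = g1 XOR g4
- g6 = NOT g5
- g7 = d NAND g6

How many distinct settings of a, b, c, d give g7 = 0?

1

g7 = d NAND g6 must be 0, so both d = 1 and g6 = 1.
g6 = NOT g5 must be 1, so g5 = 0.
g5 = g1 XOR g4 must be 0, so g1 and g4 are equal.
Satisfying assignments:
  a=1, b=0, c=1, d=1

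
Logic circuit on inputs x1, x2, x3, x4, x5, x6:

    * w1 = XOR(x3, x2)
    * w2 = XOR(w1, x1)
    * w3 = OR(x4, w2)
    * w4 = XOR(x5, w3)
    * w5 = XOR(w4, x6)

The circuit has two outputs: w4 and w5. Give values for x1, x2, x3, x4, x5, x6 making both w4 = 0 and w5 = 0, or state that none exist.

Check with x1=0 x2=1 x3=0 x4=0 x5=1 x6=0:
w1 = XOR(x3, x2) = XOR(0, 1) = 1
w2 = XOR(w1, x1) = XOR(1, 0) = 1
w3 = OR(x4, w2) = OR(0, 1) = 1
w4 = XOR(x5, w3) = XOR(1, 1) = 0
w5 = XOR(w4, x6) = XOR(0, 0) = 0
So w4 = 0 and w5 = 0.

x1=0 x2=1 x3=0 x4=0 x5=1 x6=0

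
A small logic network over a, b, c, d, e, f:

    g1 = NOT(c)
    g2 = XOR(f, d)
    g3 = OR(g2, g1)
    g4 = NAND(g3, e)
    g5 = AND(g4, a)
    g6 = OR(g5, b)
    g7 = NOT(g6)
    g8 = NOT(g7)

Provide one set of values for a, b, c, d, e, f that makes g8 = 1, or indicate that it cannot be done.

Check with a=0, b=1, c=0, d=0, e=0, f=1:
g1 = NOT(c) = NOT 0 = 1
g2 = XOR(f, d) = XOR(1, 0) = 1
g3 = OR(g2, g1) = OR(1, 1) = 1
g4 = NAND(g3, e) = NAND(1, 0) = 1
g5 = AND(g4, a) = AND(1, 0) = 0
g6 = OR(g5, b) = OR(0, 1) = 1
g7 = NOT(g6) = NOT 1 = 0
g8 = NOT(g7) = NOT 0 = 1
So g8 = 1 as required.

a=0, b=1, c=0, d=0, e=0, f=1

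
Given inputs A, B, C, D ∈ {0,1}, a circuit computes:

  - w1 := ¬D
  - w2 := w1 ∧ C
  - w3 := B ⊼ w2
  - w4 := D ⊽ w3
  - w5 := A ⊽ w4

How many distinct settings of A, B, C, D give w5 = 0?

w5 = A ⊽ w4 must be 0, so at least one of A, w4 is 1.
Enumerating the 16 input combinations, 9 give w5 = 0 and 7 give w5 = 1.

9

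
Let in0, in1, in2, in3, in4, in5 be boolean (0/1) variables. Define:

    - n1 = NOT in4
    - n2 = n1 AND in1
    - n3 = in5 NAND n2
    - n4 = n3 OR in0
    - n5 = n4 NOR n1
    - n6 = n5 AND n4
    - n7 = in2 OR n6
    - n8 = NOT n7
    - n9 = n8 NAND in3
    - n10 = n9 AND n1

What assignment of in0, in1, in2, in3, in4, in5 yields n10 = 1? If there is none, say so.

n10 = n9 AND n1 must be 1, so both n9 = 1 and n1 = 1.
n9 = n8 NAND in3 must be 1, so at least one of n8, in3 is 0.
Check with in0=0, in1=0, in2=1, in3=0, in4=0, in5=0:
n1 = NOT in4 = NOT 0 = 1
n2 = n1 AND in1 = 1 AND 0 = 0
n3 = in5 NAND n2 = 0 NAND 0 = 1
n4 = n3 OR in0 = 1 OR 0 = 1
n5 = n4 NOR n1 = 1 NOR 1 = 0
n6 = n5 AND n4 = 0 AND 1 = 0
n7 = in2 OR n6 = 1 OR 0 = 1
n8 = NOT n7 = NOT 1 = 0
n9 = n8 NAND in3 = 0 NAND 0 = 1
n10 = n9 AND n1 = 1 AND 1 = 1
So n10 = 1 as required.

in0=0, in1=0, in2=1, in3=0, in4=0, in5=0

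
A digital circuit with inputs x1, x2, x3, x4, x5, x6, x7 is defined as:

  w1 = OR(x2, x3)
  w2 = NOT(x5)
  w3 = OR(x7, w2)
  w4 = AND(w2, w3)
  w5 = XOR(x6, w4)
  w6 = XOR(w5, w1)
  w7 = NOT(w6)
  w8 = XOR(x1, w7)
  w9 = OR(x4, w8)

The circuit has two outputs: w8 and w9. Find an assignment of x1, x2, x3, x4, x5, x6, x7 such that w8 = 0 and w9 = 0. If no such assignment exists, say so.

x1=1 x2=1 x3=0 x4=0 x5=1 x6=1 x7=0

Check with x1=1 x2=1 x3=0 x4=0 x5=1 x6=1 x7=0:
w1 = OR(x2, x3) = OR(1, 0) = 1
w2 = NOT(x5) = NOT 1 = 0
w3 = OR(x7, w2) = OR(0, 0) = 0
w4 = AND(w2, w3) = AND(0, 0) = 0
w5 = XOR(x6, w4) = XOR(1, 0) = 1
w6 = XOR(w5, w1) = XOR(1, 1) = 0
w7 = NOT(w6) = NOT 0 = 1
w8 = XOR(x1, w7) = XOR(1, 1) = 0
w9 = OR(x4, w8) = OR(0, 0) = 0
So w8 = 0 and w9 = 0.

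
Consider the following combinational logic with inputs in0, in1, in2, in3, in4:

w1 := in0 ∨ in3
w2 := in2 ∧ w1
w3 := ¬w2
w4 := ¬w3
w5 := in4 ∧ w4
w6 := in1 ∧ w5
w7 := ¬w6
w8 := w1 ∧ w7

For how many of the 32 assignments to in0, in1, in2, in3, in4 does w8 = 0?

w8 = w1 ∧ w7 must be 0, so at least one of w1, w7 is 0.
Enumerating the 32 input combinations, 11 give w8 = 0 and 21 give w8 = 1.

11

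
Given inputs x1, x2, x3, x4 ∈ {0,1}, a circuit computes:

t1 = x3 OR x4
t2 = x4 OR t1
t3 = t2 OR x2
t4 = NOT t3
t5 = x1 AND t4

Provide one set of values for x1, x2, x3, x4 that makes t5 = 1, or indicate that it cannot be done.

x1=1, x2=0, x3=0, x4=0

t5 = x1 AND t4 must be 1, so both x1 = 1 and t4 = 1.
Check with x1=1, x2=0, x3=0, x4=0:
t1 = x3 OR x4 = 0 OR 0 = 0
t2 = x4 OR t1 = 0 OR 0 = 0
t3 = t2 OR x2 = 0 OR 0 = 0
t4 = NOT t3 = NOT 0 = 1
t5 = x1 AND t4 = 1 AND 1 = 1
So t5 = 1 as required.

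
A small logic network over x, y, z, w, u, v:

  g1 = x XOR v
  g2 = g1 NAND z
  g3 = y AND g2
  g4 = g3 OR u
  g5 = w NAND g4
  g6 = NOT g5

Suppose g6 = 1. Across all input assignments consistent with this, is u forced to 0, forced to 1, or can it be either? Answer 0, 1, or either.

Both values of u occur among assignments with g6 = 1:
  u=0: x=0, y=1, z=0, w=1, u=0, v=0
  u=1: x=0, y=0, z=0, w=1, u=1, v=0

either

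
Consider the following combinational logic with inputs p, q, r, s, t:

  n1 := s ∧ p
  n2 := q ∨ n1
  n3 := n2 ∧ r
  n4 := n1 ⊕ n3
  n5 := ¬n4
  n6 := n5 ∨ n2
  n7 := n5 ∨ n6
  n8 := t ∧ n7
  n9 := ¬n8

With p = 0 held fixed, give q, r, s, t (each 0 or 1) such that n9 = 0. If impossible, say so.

q=0, r=0, s=1, t=1

n9 = ¬n8 must be 0, so n8 = 1.
Check with p = 0 and q=0, r=0, s=1, t=1:
n1 = s ∧ p = 1 ∧ 0 = 0
n2 = q ∨ n1 = 0 ∨ 0 = 0
n3 = n2 ∧ r = 0 ∧ 0 = 0
n4 = n1 ⊕ n3 = 0 ⊕ 0 = 0
n5 = ¬n4 = ¬0 = 1
n6 = n5 ∨ n2 = 1 ∨ 0 = 1
n7 = n5 ∨ n6 = 1 ∨ 1 = 1
n8 = t ∧ n7 = 1 ∧ 1 = 1
n9 = ¬n8 = ¬1 = 0
So n9 = 0.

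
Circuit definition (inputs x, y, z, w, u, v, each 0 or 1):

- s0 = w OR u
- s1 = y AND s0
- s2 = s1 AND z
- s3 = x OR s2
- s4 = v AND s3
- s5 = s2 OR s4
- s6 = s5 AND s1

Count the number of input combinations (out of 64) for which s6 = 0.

49

s6 = s5 AND s1 must be 0, so at least one of s5, s1 is 0.
Enumerating the 64 input combinations, 49 give s6 = 0 and 15 give s6 = 1.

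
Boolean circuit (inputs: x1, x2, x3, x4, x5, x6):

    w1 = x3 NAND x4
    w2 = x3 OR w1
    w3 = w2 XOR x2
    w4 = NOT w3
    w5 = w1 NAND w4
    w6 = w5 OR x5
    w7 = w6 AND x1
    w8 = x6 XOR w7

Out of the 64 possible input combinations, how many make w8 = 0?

w8 = x6 XOR w7 must be 0, so x6 and w7 are equal.
Enumerating the 64 input combinations, 32 give w8 = 0 and 32 give w8 = 1.

32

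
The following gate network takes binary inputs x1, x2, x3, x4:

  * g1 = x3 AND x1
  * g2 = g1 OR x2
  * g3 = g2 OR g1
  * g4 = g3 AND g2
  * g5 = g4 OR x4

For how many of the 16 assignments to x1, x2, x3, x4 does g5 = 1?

13

g5 = g4 OR x4 must be 1, so at least one of g4, x4 is 1.
Enumerating the 16 input combinations, 13 give g5 = 1 and 3 give g5 = 0.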